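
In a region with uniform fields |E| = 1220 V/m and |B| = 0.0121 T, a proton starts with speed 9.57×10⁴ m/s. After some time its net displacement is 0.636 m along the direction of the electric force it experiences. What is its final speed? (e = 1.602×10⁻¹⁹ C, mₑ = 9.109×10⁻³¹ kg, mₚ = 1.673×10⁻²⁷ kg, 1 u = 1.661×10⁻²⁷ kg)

v_f ≈ 3.97×10⁵ m/s

B does no work; ΔKE = |q|E d.
½mv_f² = ½mv₀² + |q|Ed = ½(1.673×10⁻²⁷)(9.57×10⁴)² + (1.602×10⁻¹⁹)(1220)(0.636) ≈ 7.661×10⁻¹⁸ J + 1.243×10⁻¹⁶ J ≈ 1.320×10⁻¹⁶ J.
v_f = √(2·1.320×10⁻¹⁶/1.673×10⁻²⁷) ≈ 3.97×10⁵ m/s.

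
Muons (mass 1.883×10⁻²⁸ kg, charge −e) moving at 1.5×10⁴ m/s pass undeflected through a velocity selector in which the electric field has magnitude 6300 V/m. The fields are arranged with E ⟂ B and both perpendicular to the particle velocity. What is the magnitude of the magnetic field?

Balance of forces in the selector: qE = qvB ⇒ B = E/v.
B = 6300/1.5×10⁴ = 0.42 T.

B = 0.42 T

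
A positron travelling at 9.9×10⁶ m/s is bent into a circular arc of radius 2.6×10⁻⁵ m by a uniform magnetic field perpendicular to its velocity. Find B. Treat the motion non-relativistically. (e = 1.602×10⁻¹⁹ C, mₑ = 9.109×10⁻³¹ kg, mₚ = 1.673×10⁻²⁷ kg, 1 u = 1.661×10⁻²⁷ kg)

B ≈ 2.2 T

From |q|vB = mv²/r, B = mv/(|q|r).
B = (9.109×10⁻³¹)(9.9×10⁶)/((1.602×10⁻¹⁹)(2.6×10⁻⁵)) ≈ 2.2 T.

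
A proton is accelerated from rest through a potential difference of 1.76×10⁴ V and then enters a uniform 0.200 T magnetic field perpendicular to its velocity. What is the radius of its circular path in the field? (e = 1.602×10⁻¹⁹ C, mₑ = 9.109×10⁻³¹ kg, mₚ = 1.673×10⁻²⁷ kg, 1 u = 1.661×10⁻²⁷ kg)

r ≈ 0.0959 m

Acceleration: |q|V = ½mv² ⇒ v = √(2|q|V/m) = √(2·1.602×10⁻¹⁹·1.76×10⁴/1.673×10⁻²⁷) ≈ 1.836×10⁶ m/s.
In the field: r = mv/(|q|B) = (1.673×10⁻²⁷)(1.836×10⁶)/((1.602×10⁻¹⁹)(0.200)) ≈ 0.0959 m.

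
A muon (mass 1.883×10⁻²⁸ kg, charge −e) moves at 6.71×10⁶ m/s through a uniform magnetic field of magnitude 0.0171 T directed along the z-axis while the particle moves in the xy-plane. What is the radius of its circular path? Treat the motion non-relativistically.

r ≈ 0.461 m

The magnetic force provides the centripetal force: |q|vB = mv²/r.
r = mv/(|q|B) = (1.883×10⁻²⁸)(6.71×10⁶)/((1.602×10⁻¹⁹)(0.0171)) ≈ 0.461 m.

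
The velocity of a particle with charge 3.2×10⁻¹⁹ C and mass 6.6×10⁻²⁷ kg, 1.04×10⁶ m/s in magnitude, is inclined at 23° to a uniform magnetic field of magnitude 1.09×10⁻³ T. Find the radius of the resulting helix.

r ≈ 7.69 m

v⊥ = v sinθ = 1.04×10⁶·sin23° ≈ 4.064×10⁵ m/s.
r = m v⊥/(|q|B) = (6.6×10⁻²⁷)(4.064×10⁵)/((3.2×10⁻¹⁹)(1.09×10⁻³)) ≈ 7.69 m.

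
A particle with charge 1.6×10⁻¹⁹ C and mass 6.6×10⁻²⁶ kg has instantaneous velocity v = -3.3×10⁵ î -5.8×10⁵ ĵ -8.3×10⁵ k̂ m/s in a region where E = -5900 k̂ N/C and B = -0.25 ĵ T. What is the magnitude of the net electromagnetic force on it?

|F| ≈ 3.54×10⁻¹⁴ N

v×B = (-2.08×10⁵, 0, 8.25×10⁴) N/C.
E + v×B = (-2.08×10⁵, 0, 7.66×10⁴) N/C.
F = q(E + v×B) = (1.6×10⁻¹⁹ C)·(-2.08×10⁵, 0, 7.66×10⁴) = (-3.32×10⁻¹⁴, 0, 1.23×10⁻¹⁴) N.
|F| = 3.54×10⁻¹⁴ N.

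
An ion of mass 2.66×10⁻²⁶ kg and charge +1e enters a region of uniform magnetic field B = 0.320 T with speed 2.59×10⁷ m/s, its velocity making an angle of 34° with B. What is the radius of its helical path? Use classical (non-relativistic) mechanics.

v⊥ = v sinθ = 2.59×10⁷·sin34° ≈ 1.448×10⁷ m/s.
r = m v⊥/(|q|B) = (2.66×10⁻²⁶)(1.448×10⁷)/((1.602×10⁻¹⁹)(0.320)) ≈ 7.52 m.

r ≈ 7.52 m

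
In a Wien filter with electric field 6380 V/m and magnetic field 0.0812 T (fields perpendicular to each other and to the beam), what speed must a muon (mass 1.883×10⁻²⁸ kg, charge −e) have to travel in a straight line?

v = 7.86×10⁴ m/s

Straight-line motion ⇒ electric and magnetic forces cancel, so E = vB.
v = E/B = 6380/0.0812 = 7.86×10⁴ m/s.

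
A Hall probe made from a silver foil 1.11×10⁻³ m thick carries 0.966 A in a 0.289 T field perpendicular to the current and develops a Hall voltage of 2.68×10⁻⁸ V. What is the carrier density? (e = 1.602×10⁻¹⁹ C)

n ≈ 5.86×10²⁸ m⁻³

From V_H = IB/(n e t), n = IB/(V_H e t).
n = (0.966)(0.289)/((2.68×10⁻⁸)(1.602×10⁻¹⁹)(1.11×10⁻³)) ≈ 5.86×10²⁸ m⁻³.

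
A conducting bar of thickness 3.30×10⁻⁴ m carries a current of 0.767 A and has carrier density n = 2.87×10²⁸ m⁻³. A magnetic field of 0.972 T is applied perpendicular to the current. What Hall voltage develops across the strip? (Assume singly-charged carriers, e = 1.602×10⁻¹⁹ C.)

V_H = IB/(n e t).
V_H = (0.767)(0.972)/((2.87×10²⁸)(1.602×10⁻¹⁹)(3.30×10⁻⁴)) ≈ 4.91×10⁻⁷ V.

V_H ≈ 4.91×10⁻⁷ V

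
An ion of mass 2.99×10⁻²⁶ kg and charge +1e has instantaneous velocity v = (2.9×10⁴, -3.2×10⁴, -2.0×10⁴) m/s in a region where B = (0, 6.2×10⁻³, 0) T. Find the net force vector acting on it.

F ≈ (1.99×10⁻¹⁷, 0, 2.88×10⁻¹⁷) N

v×B = (124, 0, 180) N/C.
F = q v×B = (1.602×10⁻¹⁹ C)·(124, 0, 180) = (1.99×10⁻¹⁷, 0, 2.88×10⁻¹⁷) N.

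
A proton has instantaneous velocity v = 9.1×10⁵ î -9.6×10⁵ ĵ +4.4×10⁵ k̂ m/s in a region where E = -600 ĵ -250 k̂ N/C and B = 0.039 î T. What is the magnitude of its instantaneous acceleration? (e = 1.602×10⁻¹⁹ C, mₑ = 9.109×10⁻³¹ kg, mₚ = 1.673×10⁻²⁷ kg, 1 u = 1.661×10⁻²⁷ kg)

|a| ≈ 3.90×10¹² m/s²

v×B = (0, 1.72×10⁴, 3.74×10⁴) N/C.
E + v×B = (0, 1.66×10⁴, 3.72×10⁴) N/C.
F = q(E + v×B) = (1.602×10⁻¹⁹ C)·(0, 1.66×10⁴, 3.72×10⁴) = (0, 2.65×10⁻¹⁵, 5.96×10⁻¹⁵) N.
|a| = |F|/m = 6.522×10⁻¹⁵/1.673×10⁻²⁷ ≈ 3.90×10¹² m/s².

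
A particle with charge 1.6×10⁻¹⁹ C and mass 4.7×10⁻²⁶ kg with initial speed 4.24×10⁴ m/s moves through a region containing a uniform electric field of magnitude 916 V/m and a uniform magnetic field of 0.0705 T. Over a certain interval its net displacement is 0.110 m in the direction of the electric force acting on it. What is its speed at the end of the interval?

B does no work; ΔKE = |q|E d.
½mv_f² = ½mv₀² + |q|Ed = ½(4.7×10⁻²⁶)(4.24×10⁴)² + (1.6×10⁻¹⁹)(916)(0.110) ≈ 4.225×10⁻¹⁷ J + 1.612×10⁻¹⁷ J ≈ 5.837×10⁻¹⁷ J.
v_f = √(2·5.837×10⁻¹⁷/4.7×10⁻²⁶) ≈ 4.98×10⁴ m/s.

v_f ≈ 4.98×10⁴ m/s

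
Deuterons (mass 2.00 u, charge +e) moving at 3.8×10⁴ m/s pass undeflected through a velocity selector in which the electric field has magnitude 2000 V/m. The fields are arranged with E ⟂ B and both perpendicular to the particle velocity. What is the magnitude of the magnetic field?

Balance of forces in the selector: qE = qvB ⇒ B = E/v.
B = 2000/3.8×10⁴ = 0.053 T.

B = 0.053 T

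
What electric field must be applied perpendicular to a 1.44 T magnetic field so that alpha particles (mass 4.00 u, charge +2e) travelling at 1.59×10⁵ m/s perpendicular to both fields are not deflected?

E = 2.29×10⁵ V/m

For straight-line motion qE = qvB, so E = vB.
E = 1.59×10⁵ × 1.44 = 2.29×10⁵ V/m.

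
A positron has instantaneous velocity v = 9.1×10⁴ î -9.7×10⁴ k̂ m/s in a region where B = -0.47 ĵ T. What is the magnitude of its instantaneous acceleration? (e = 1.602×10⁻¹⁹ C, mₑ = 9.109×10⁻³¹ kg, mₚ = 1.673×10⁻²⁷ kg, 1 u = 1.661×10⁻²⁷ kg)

v×B = (-4.56×10⁴, 0, -4.28×10⁴) N/C.
F = q v×B = (1.602×10⁻¹⁹ C)·(-4.56×10⁴, 0, -4.28×10⁴) = (-7.30×10⁻¹⁵, 0, -6.85×10⁻¹⁵) N.
|a| = |F|/m = 1.001×10⁻¹⁴/9.109×10⁻³¹ ≈ 1.10×10¹⁶ m/s².

|a| ≈ 1.10×10¹⁶ m/s²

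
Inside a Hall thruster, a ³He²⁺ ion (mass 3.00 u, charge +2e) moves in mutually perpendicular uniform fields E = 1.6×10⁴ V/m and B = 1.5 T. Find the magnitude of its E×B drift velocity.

The E×B drift speed is v_d = E/B.
v_d = 1.6×10⁴/1.5 = 1.1×10⁴ m/s.

v_d ≈ 1.1×10⁴ m/s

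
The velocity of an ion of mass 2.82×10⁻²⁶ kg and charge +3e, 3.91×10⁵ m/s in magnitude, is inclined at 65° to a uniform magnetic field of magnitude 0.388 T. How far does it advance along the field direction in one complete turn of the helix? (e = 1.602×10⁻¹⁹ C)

p ≈ 0.157 m

v∥ = v cosθ = 3.91×10⁵·cos65° ≈ 1.652×10⁵ m/s.
T = 2πm/(|q|B) = 2π(2.82×10⁻²⁶)/((4.806×10⁻¹⁹)(0.388)) ≈ 9.502×10⁻⁷ s.
pitch = v∥ T = (1.652×10⁵)(9.502×10⁻⁷) ≈ 0.157 m.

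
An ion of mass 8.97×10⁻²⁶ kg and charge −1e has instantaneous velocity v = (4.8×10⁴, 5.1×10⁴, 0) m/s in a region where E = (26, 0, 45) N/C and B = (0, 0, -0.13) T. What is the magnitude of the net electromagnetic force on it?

v×B = (-6630, 6240, 0) N/C.
E + v×B = (-6600, 6240, 45.0) N/C.
F = q(E + v×B) = (−1.602×10⁻¹⁹ C)·(-6600, 6240, 45.0) = (1.06×10⁻¹⁵, -1.00×10⁻¹⁵, -7.21×10⁻¹⁸) N.
|F| = 1.46×10⁻¹⁵ N.

|F| ≈ 1.46×10⁻¹⁵ N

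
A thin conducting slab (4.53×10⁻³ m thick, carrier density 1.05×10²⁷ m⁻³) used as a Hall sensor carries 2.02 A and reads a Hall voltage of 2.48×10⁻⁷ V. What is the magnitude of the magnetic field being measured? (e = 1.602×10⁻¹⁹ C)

From V_H = IB/(n e t), B = V_H n e t / I.
B = (2.48×10⁻⁷)(1.05×10²⁷)(1.602×10⁻¹⁹)(4.53×10⁻³)/2.02 ≈ 0.0936 T.

B ≈ 0.0936 T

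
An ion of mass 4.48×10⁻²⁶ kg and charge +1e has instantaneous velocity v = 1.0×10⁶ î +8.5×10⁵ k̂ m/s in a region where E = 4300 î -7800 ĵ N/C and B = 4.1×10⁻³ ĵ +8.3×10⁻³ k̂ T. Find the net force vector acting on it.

v×B = (-3490, -8300, 4100) N/C.
E + v×B = (815, -1.61×10⁴, 4100) N/C.
F = q(E + v×B) = (1.602×10⁻¹⁹ C)·(815, -1.61×10⁴, 4100) = (1.31×10⁻¹⁶, -2.58×10⁻¹⁵, 6.57×10⁻¹⁶) N.

F ≈ (1.31×10⁻¹⁶, -2.58×10⁻¹⁵, 6.57×10⁻¹⁶) N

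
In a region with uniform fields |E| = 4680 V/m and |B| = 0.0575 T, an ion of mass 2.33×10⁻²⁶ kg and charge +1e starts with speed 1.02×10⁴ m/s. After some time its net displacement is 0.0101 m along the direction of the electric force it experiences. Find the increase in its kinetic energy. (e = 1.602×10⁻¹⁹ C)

The magnetic force is always ⟂ v and does no work; only the electric force changes KE.
ΔKE = F_E · d = |q|E d = (1.602×10⁻¹⁹)(4680)(0.0101) ≈ 7.57×10⁻¹⁸ J.

ΔKE ≈ 7.57×10⁻¹⁸ J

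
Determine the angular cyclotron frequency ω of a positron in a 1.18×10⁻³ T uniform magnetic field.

ω = |q|B/m.
ω = (1.602×10⁻¹⁹)(1.18×10⁻³)/9.109×10⁻³¹ ≈ 2.08×10⁸ rad/s.

ω ≈ 2.08×10⁸ rad/s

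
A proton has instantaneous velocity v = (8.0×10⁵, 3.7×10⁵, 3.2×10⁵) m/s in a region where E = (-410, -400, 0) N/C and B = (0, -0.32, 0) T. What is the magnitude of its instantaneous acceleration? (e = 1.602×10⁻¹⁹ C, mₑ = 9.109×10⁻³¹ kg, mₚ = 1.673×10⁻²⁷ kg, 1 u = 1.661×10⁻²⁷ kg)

|a| ≈ 2.64×10¹³ m/s²

v×B = (1.02×10⁵, 0, -2.56×10⁵) N/C.
E + v×B = (1.02×10⁵, -400, -2.56×10⁵) N/C.
F = q(E + v×B) = (1.602×10⁻¹⁹ C)·(1.02×10⁵, -400, -2.56×10⁵) = (1.63×10⁻¹⁴, -6.41×10⁻¹⁷, -4.10×10⁻¹⁴) N.
|a| = |F|/m = 4.415×10⁻¹⁴/1.673×10⁻²⁷ ≈ 2.64×10¹³ m/s².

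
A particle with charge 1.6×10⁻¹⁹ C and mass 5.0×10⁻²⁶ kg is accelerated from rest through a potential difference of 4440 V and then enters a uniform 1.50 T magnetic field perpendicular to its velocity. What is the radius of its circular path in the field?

Acceleration: |q|V = ½mv² ⇒ v = √(2|q|V/m) = √(2·1.6×10⁻¹⁹·4440/5.0×10⁻²⁶) ≈ 1.686×10⁵ m/s.
In the field: r = mv/(|q|B) = (5.0×10⁻²⁶)(1.686×10⁵)/((1.6×10⁻¹⁹)(1.50)) ≈ 0.0351 m.

r ≈ 0.0351 m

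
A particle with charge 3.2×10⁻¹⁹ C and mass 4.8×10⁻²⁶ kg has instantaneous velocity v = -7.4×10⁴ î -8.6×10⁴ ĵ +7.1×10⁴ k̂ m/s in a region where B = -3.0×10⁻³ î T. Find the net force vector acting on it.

v×B = (0, -213, -258) N/C.
F = q v×B = (3.2×10⁻¹⁹ C)·(0, -213, -258) = (0, -6.82×10⁻¹⁷, -8.26×10⁻¹⁷) N.

F ≈ (0, -6.82×10⁻¹⁷, -8.26×10⁻¹⁷) N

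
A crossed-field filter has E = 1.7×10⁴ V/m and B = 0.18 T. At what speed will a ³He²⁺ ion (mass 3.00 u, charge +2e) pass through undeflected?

v = 9.4×10⁴ m/s

Zero net Lorentz force requires |qE| = |q v×B|, i.e. E = vB.
v = E/B = 1.7×10⁴/0.18 = 9.4×10⁴ m/s.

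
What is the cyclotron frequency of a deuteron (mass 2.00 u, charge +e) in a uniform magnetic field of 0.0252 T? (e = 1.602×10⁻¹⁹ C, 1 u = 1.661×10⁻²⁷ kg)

f ≈ 1.93×10⁵ Hz

f = |q|B/(2πm).
f = (1.602×10⁻¹⁹)(0.0252)/(2π·3.322×10⁻²⁷) ≈ 1.93×10⁵ Hz.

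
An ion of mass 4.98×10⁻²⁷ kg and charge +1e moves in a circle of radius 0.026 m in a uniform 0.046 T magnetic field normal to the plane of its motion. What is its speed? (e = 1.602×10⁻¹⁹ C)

From |q|vB = mv²/r, v = |q|Br/m.
v = (1.602×10⁻¹⁹)(0.046)(0.026)/4.98×10⁻²⁷ ≈ 3.8×10⁴ m/s.

v ≈ 3.8×10⁴ m/s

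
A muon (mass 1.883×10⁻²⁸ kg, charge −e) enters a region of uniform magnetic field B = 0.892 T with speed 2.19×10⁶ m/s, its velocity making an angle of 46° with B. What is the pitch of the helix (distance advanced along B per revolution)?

v∥ = v cosθ = 2.19×10⁶·cos46° ≈ 1.521×10⁶ m/s.
T = 2πm/(|q|B) = 2π(1.883×10⁻²⁸)/((1.602×10⁻¹⁹)(0.892)) ≈ 8.279×10⁻⁹ s.
pitch = v∥ T = (1.521×10⁶)(8.279×10⁻⁹) ≈ 0.0126 m.

p ≈ 0.0126 m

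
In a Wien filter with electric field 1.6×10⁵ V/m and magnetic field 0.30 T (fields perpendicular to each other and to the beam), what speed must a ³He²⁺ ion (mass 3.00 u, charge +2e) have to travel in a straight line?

v = 5.3×10⁵ m/s

For undeflected motion the electric and magnetic forces balance: qE = qvB.
v = E/B = 1.6×10⁵/0.30 = 5.3×10⁵ m/s.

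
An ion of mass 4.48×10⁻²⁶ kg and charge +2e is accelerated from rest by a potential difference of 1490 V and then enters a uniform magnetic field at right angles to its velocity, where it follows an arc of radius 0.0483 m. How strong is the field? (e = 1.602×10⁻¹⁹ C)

B ≈ 0.423 T

v = √(2|q|V/m) = √(2·3.204×10⁻¹⁹·1490/4.48×10⁻²⁶) ≈ 1.460×10⁵ m/s.
B = mv/(|q|r) = (4.48×10⁻²⁶)(1.460×10⁵)/((3.204×10⁻¹⁹)(0.0483)) ≈ 0.423 T.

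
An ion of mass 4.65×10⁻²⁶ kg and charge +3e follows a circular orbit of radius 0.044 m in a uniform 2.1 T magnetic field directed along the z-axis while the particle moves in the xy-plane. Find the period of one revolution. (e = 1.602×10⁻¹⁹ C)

The cyclotron period depends only on m, q, B: T = 2πm/(|q|B).
T = 2π(4.65×10⁻²⁶)/((4.806×10⁻¹⁹)(2.1)) ≈ 2.9×10⁻⁷ s.

T ≈ 2.9×10⁻⁷ s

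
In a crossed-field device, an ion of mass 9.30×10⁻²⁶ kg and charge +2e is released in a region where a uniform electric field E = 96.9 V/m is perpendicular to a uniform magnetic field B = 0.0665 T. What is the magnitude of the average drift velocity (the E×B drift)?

v_d ≈ 1460 m/s

In crossed fields the guiding centre drifts at v_d = |E×B|/B² = E/B, independent of charge and mass.
v_d = 96.9/0.0665 = 1460 m/s.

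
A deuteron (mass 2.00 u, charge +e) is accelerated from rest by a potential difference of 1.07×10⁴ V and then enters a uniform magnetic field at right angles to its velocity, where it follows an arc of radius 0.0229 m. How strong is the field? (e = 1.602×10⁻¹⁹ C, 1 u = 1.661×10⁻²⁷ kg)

v = √(2|q|V/m) = √(2·1.602×10⁻¹⁹·1.07×10⁴/3.322×10⁻²⁷) ≈ 1.016×10⁶ m/s.
B = mv/(|q|r) = (3.322×10⁻²⁷)(1.016×10⁶)/((1.602×10⁻¹⁹)(0.0229)) ≈ 0.920 T.

B ≈ 0.920 T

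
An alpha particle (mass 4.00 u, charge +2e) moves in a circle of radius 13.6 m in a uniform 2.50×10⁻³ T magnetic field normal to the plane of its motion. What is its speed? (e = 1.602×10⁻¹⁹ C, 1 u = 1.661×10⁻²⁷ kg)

From |q|vB = mv²/r, v = |q|Br/m.
v = (3.204×10⁻¹⁹)(2.50×10⁻³)(13.6)/6.644×10⁻²⁷ ≈ 1.64×10⁶ m/s.

v ≈ 1.64×10⁶ m/s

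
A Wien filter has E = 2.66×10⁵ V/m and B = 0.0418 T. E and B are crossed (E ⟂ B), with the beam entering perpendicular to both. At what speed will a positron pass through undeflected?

Zero net Lorentz force requires |qE| = |q v×B|, i.e. E = vB.
v = E/B = 2.66×10⁵/0.0418 = 6.36×10⁶ m/s.

v = 6.36×10⁶ m/s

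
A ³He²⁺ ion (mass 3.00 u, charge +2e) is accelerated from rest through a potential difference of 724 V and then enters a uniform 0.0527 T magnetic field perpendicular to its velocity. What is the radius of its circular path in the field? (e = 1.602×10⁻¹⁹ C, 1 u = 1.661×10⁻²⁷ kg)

r ≈ 0.0900 m

Acceleration: |q|V = ½mv² ⇒ v = √(2|q|V/m) = √(2·3.204×10⁻¹⁹·724/4.983×10⁻²⁷) ≈ 3.051×10⁵ m/s.
In the field: r = mv/(|q|B) = (4.983×10⁻²⁷)(3.051×10⁵)/((3.204×10⁻¹⁹)(0.0527)) ≈ 0.0900 m.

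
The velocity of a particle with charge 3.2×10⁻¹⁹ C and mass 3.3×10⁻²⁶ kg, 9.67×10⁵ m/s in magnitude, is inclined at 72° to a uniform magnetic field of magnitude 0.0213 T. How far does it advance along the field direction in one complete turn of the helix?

v∥ = v cosθ = 9.67×10⁵·cos72° ≈ 2.988×10⁵ m/s.
T = 2πm/(|q|B) = 2π(3.3×10⁻²⁶)/((3.2×10⁻¹⁹)(0.0213)) ≈ 3.042×10⁻⁵ s.
pitch = v∥ T = (2.988×10⁵)(3.042×10⁻⁵) ≈ 9.09 m.

p ≈ 9.09 m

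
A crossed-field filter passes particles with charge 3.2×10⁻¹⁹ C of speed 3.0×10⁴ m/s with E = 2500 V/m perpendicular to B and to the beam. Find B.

B = 0.083 T

Balance of forces in the selector: qE = qvB ⇒ B = E/v.
B = 2500/3.0×10⁴ = 0.083 T.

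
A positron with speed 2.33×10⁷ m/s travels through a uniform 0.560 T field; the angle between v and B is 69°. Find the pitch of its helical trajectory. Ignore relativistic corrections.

v∥ = v cosθ = 2.33×10⁷·cos69° ≈ 8.350×10⁶ m/s.
T = 2πm/(|q|B) = 2π(9.109×10⁻³¹)/((1.602×10⁻¹⁹)(0.560)) ≈ 6.380×10⁻¹¹ s.
pitch = v∥ T = (8.350×10⁶)(6.380×10⁻¹¹) ≈ 5.33×10⁻⁴ m.

p ≈ 5.33×10⁻⁴ m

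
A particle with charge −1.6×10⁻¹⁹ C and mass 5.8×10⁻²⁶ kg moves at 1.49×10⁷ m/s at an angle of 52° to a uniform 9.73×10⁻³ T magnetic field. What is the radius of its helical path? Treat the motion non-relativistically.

r ≈ 437 m

v⊥ = v sinθ = 1.49×10⁷·sin52° ≈ 1.174×10⁷ m/s.
r = m v⊥/(|q|B) = (5.8×10⁻²⁶)(1.174×10⁷)/((1.6×10⁻¹⁹)(9.73×10⁻³)) ≈ 437 m.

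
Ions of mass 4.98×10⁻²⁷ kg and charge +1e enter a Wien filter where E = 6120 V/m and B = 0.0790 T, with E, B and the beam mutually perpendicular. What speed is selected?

For undeflected motion the electric and magnetic forces balance: qE = qvB.
v = E/B = 6120/0.0790 = 7.75×10⁴ m/s.

v = 7.75×10⁴ m/s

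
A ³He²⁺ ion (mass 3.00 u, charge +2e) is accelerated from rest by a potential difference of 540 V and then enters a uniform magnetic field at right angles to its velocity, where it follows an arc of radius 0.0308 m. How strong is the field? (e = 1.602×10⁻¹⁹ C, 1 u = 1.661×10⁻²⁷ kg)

B ≈ 0.133 T

v = √(2|q|V/m) = √(2·3.204×10⁻¹⁹·540/4.983×10⁻²⁷) ≈ 2.635×10⁵ m/s.
B = mv/(|q|r) = (4.983×10⁻²⁷)(2.635×10⁵)/((3.204×10⁻¹⁹)(0.0308)) ≈ 0.133 T.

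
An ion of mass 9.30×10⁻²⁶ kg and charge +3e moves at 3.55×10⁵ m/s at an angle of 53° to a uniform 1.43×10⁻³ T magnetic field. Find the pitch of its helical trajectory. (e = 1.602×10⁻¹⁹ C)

p ≈ 182 m

v∥ = v cosθ = 3.55×10⁵·cos53° ≈ 2.136×10⁵ m/s.
T = 2πm/(|q|B) = 2π(9.30×10⁻²⁶)/((4.806×10⁻¹⁹)(1.43×10⁻³)) ≈ 8.502×10⁻⁴ s.
pitch = v∥ T = (2.136×10⁵)(8.502×10⁻⁴) ≈ 182 m.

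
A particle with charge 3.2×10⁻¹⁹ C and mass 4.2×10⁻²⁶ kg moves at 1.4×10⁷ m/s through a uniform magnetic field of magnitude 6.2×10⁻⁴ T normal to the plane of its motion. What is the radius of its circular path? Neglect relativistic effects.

r ≈ 3000 m

The magnetic force provides the centripetal force: |q|vB = mv²/r.
r = mv/(|q|B) = (4.2×10⁻²⁶)(1.4×10⁷)/((3.2×10⁻¹⁹)(6.2×10⁻⁴)) ≈ 3000 m.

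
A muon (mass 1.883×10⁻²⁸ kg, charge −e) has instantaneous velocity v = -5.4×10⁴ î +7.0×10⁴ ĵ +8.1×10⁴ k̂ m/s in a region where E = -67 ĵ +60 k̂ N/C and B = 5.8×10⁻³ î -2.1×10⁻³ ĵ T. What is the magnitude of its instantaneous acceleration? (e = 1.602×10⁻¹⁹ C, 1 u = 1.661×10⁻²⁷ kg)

|a| ≈ 4.21×10¹¹ m/s²

v×B = (170, 470, -293) N/C.
E + v×B = (170, 403, -233) N/C.
F = q(E + v×B) = (−1.602×10⁻¹⁹ C)·(170, 403, -233) = (-2.73×10⁻¹⁷, -6.45×10⁻¹⁷, 3.73×10⁻¹⁷) N.
|a| = |F|/m = 7.934×10⁻¹⁷/1.883×10⁻²⁸ ≈ 4.21×10¹¹ m/s².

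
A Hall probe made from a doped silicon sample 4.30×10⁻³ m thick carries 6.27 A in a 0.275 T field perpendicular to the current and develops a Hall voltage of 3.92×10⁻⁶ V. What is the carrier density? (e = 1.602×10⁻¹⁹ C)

n ≈ 6.39×10²⁶ m⁻³

From V_H = IB/(n e t), n = IB/(V_H e t).
n = (6.27)(0.275)/((3.92×10⁻⁶)(1.602×10⁻¹⁹)(4.30×10⁻³)) ≈ 6.39×10²⁶ m⁻³.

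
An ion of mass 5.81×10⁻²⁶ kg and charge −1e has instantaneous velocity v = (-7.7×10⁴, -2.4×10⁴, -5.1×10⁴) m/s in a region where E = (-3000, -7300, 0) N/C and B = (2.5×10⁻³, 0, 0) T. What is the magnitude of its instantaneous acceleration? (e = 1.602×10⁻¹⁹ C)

|a| ≈ 2.21×10¹⁰ m/s²

v×B = (0, -128, 60.0) N/C.
E + v×B = (-3000, -7430, 60.0) N/C.
F = q(E + v×B) = (−1.602×10⁻¹⁹ C)·(-3000, -7430, 60.0) = (4.81×10⁻¹⁶, 1.19×10⁻¹⁵, -9.61×10⁻¹⁸) N.
|a| = |F|/m = 1.283×10⁻¹⁵/5.81×10⁻²⁶ ≈ 2.21×10¹⁰ m/s².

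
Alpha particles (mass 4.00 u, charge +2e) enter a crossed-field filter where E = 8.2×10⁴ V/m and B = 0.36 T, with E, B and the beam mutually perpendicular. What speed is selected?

v = 2.3×10⁵ m/s

Straight-line motion ⇒ electric and magnetic forces cancel, so E = vB.
v = E/B = 8.2×10⁴/0.36 = 2.3×10⁵ m/s.
The result is independent of the particle's charge and mass.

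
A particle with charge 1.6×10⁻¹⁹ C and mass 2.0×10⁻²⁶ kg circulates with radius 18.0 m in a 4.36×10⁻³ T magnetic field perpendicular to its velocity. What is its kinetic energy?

v = |q|Br/m, then KE = ½mv² = (qBr)²/(2m).
v = (1.6×10⁻¹⁹)(4.36×10⁻³)(18.0)/2.0×10⁻²⁶ ≈ 6.278×10⁵ m/s.
KE = ½(2.0×10⁻²⁶)(6.278×10⁵)² ≈ 3.94×10⁻¹⁵ J.

KE ≈ 3.94×10⁻¹⁵ J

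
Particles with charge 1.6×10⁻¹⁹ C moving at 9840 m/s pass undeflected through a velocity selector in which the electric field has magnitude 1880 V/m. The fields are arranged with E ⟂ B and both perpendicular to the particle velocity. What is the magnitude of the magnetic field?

B = 0.191 T

Balance of forces in the selector: qE = qvB ⇒ B = E/v.
B = 1880/9840 = 0.191 T.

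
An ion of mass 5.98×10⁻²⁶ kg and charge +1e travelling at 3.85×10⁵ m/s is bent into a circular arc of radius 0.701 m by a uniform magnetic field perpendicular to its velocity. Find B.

B ≈ 0.205 T

From |q|vB = mv²/r, B = mv/(|q|r).
B = (5.98×10⁻²⁶)(3.85×10⁵)/((1.602×10⁻¹⁹)(0.701)) ≈ 0.205 T.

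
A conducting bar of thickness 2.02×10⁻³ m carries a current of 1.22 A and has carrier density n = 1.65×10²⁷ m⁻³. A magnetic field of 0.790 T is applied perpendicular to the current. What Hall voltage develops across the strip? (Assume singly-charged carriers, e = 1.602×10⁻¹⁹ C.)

V_H ≈ 1.81×10⁻⁶ V

V_H = IB/(n e t).
V_H = (1.22)(0.790)/((1.65×10²⁷)(1.602×10⁻¹⁹)(2.02×10⁻³)) ≈ 1.81×10⁻⁶ V.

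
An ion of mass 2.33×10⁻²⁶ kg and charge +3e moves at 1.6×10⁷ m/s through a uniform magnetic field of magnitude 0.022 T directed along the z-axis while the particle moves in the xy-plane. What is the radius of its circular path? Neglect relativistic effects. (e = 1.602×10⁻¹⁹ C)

The magnetic force provides the centripetal force: |q|vB = mv²/r.
r = mv/(|q|B) = (2.33×10⁻²⁶)(1.6×10⁷)/((4.806×10⁻¹⁹)(0.022)) ≈ 35 m.

r ≈ 35 m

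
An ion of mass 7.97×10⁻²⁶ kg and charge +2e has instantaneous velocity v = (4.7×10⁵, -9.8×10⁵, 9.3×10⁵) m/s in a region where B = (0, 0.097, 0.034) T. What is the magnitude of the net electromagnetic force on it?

v×B = (-1.24×10⁵, -1.60×10⁴, 4.56×10⁴) N/C.
F = q v×B = (3.204×10⁻¹⁹ C)·(-1.24×10⁵, -1.60×10⁴, 4.56×10⁴) = (-3.96×10⁻¹⁴, -5.12×10⁻¹⁵, 1.46×10⁻¹⁴) N.
|F| = 4.25×10⁻¹⁴ N.

|F| ≈ 4.25×10⁻¹⁴ N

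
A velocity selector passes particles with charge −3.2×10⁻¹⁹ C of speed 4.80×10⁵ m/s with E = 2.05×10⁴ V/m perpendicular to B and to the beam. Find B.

B = 0.0427 T

Balance of forces in the selector: qE = qvB ⇒ B = E/v.
B = 2.05×10⁴/4.80×10⁵ = 0.0427 T.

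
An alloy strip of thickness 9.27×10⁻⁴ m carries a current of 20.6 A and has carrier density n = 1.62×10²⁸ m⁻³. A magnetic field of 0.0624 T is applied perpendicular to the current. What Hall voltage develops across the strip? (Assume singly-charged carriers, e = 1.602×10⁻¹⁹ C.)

V_H = IB/(n e t).
V_H = (20.6)(0.0624)/((1.62×10²⁸)(1.602×10⁻¹⁹)(9.27×10⁻⁴)) ≈ 5.34×10⁻⁷ V.

V_H ≈ 5.34×10⁻⁷ V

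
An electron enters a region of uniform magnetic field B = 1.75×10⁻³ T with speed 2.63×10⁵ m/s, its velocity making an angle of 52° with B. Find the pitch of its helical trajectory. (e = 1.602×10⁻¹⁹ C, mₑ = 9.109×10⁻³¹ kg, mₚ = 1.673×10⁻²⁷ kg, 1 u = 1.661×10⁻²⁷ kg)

v∥ = v cosθ = 2.63×10⁵·cos52° ≈ 1.619×10⁵ m/s.
T = 2πm/(|q|B) = 2π(9.109×10⁻³¹)/((1.602×10⁻¹⁹)(1.75×10⁻³)) ≈ 2.042×10⁻⁸ s.
pitch = v∥ T = (1.619×10⁵)(2.042×10⁻⁸) ≈ 3.31×10⁻³ m.

p ≈ 3.31×10⁻³ m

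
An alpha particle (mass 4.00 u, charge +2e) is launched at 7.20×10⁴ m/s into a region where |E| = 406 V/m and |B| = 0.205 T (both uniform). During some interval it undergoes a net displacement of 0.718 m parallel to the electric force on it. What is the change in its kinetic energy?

The magnetic force is always ⟂ v and does no work; only the electric force changes KE.
ΔKE = F_E · d = |q|E d = (3.204×10⁻¹⁹)(406)(0.718) ≈ 9.34×10⁻¹⁷ J.

ΔKE ≈ 9.34×10⁻¹⁷ J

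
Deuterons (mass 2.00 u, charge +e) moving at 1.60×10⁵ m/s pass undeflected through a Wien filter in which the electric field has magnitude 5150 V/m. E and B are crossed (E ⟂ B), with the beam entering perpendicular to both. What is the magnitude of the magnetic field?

B = 0.0322 T

Balance of forces in the selector: qE = qvB ⇒ B = E/v.
B = 5150/1.60×10⁵ = 0.0322 T.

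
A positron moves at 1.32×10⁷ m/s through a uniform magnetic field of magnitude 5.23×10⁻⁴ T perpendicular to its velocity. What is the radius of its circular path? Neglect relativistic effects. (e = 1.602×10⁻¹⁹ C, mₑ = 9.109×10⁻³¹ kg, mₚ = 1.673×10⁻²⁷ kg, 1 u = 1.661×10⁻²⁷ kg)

The magnetic force provides the centripetal force: |q|vB = mv²/r.
r = mv/(|q|B) = (9.109×10⁻³¹)(1.32×10⁷)/((1.602×10⁻¹⁹)(5.23×10⁻⁴)) ≈ 0.144 m.

r ≈ 0.144 m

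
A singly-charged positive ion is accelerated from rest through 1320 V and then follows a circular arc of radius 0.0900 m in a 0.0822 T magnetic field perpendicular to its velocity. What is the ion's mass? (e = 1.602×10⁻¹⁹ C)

Combine |q|V = ½mv² and r = mv/(|q|B): eliminate v to get m = qB²r²/(2V).
m = (1.602×10⁻¹⁹)(0.0822)²(0.0900)²/(2·1320) ≈ 3.32×10⁻²⁷ kg.

m ≈ 3.32×10⁻²⁷ kg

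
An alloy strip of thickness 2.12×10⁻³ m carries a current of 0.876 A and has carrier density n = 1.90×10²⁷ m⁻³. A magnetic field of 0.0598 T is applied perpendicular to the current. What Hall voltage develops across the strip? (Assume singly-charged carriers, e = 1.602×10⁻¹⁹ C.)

V_H ≈ 8.12×10⁻⁸ V

V_H = IB/(n e t).
V_H = (0.876)(0.0598)/((1.90×10²⁷)(1.602×10⁻¹⁹)(2.12×10⁻³)) ≈ 8.12×10⁻⁸ V.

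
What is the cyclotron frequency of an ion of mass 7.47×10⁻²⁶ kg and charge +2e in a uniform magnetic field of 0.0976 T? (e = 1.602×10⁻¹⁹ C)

f = |q|B/(2πm).
f = (3.204×10⁻¹⁹)(0.0976)/(2π·7.47×10⁻²⁶) ≈ 6.66×10⁴ Hz.

f ≈ 6.66×10⁴ Hz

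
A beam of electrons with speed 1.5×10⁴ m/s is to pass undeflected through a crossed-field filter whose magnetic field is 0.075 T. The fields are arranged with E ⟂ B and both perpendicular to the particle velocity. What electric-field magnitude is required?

E = 1100 V/m

For straight-line motion qE = qvB, so E = vB.
E = 1.5×10⁴ × 0.075 = 1100 V/m.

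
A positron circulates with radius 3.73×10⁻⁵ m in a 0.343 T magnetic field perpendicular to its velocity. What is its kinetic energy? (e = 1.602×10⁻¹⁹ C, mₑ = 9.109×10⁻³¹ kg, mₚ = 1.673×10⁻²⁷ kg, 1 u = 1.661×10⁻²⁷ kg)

KE ≈ 2.31×10⁻¹⁸ J

v = |q|Br/m, then KE = ½mv² = (qBr)²/(2m).
v = (1.602×10⁻¹⁹)(0.343)(3.73×10⁻⁵)/9.109×10⁻³¹ ≈ 2.250×10⁶ m/s.
KE = ½(9.109×10⁻³¹)(2.250×10⁶)² ≈ 2.31×10⁻¹⁸ J.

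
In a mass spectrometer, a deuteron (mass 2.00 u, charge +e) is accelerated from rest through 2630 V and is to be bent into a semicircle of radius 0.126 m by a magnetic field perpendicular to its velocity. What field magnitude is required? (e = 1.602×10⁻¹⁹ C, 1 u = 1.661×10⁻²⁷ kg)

v = √(2|q|V/m) = √(2·1.602×10⁻¹⁹·2630/3.322×10⁻²⁷) ≈ 5.036×10⁵ m/s.
B = mv/(|q|r) = (3.322×10⁻²⁷)(5.036×10⁵)/((1.602×10⁻¹⁹)(0.126)) ≈ 0.0829 T.

B ≈ 0.0829 T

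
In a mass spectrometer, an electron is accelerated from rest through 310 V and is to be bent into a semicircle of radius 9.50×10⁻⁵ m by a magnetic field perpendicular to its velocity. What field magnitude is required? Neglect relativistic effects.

v = √(2|q|V/m) = √(2·1.602×10⁻¹⁹·310/9.109×10⁻³¹) ≈ 1.044×10⁷ m/s.
B = mv/(|q|r) = (9.109×10⁻³¹)(1.044×10⁷)/((1.602×10⁻¹⁹)(9.50×10⁻⁵)) ≈ 0.625 T.

B ≈ 0.625 T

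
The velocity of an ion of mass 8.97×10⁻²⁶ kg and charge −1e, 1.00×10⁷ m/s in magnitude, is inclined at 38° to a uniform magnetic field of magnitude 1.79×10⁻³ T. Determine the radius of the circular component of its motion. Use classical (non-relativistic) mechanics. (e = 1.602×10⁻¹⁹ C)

r ≈ 1930 m

v⊥ = v sinθ = 1.00×10⁷·sin38° ≈ 6.157×10⁶ m/s.
r = m v⊥/(|q|B) = (8.97×10⁻²⁶)(6.157×10⁶)/((1.602×10⁻¹⁹)(1.79×10⁻³)) ≈ 1930 m.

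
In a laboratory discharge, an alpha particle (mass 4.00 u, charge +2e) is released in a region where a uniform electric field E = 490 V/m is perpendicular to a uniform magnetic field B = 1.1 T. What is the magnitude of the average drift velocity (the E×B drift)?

v_d ≈ 450 m/s

In crossed fields the guiding centre drifts at v_d = |E×B|/B² = E/B, independent of charge and mass.
v_d = 490/1.1 = 450 m/s.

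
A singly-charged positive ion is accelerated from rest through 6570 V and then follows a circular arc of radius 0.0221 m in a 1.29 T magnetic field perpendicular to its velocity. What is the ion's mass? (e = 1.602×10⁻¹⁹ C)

m ≈ 9.91×10⁻²⁷ kg

Combine |q|V = ½mv² and r = mv/(|q|B): eliminate v to get m = qB²r²/(2V).
m = (1.602×10⁻¹⁹)(1.29)²(0.0221)²/(2·6570) ≈ 9.91×10⁻²⁷ kg.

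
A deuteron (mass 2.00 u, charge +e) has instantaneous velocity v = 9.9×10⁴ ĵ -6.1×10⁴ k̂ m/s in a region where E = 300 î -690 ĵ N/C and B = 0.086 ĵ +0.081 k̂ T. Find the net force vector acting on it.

F ≈ (2.17×10⁻¹⁵, -1.11×10⁻¹⁶, 0) N

v×B = (1.33×10⁴, 0, 0) N/C.
E + v×B = (1.36×10⁴, -690, 0) N/C.
F = q(E + v×B) = (1.602×10⁻¹⁹ C)·(1.36×10⁴, -690, 0) = (2.17×10⁻¹⁵, -1.11×10⁻¹⁶, 0) N.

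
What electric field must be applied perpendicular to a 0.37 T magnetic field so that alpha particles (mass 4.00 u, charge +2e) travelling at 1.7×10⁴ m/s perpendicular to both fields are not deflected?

E = 6300 V/m

For straight-line motion qE = qvB, so E = vB.
E = 1.7×10⁴ × 0.37 = 6300 V/m.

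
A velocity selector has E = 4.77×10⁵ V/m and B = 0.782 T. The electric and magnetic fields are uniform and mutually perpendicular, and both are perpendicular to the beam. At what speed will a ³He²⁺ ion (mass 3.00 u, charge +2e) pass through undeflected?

v = 6.10×10⁵ m/s

For undeflected motion the electric and magnetic forces balance: qE = qvB.
v = E/B = 4.77×10⁵/0.782 = 6.10×10⁵ m/s.
The result is independent of the particle's charge and mass.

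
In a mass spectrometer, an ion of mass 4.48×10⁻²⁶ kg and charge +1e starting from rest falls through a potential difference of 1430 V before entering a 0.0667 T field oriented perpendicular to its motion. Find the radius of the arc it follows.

Acceleration: |q|V = ½mv² ⇒ v = √(2|q|V/m) = √(2·1.602×10⁻¹⁹·1430/4.48×10⁻²⁶) ≈ 1.011×10⁵ m/s.
In the field: r = mv/(|q|B) = (4.48×10⁻²⁶)(1.011×10⁵)/((1.602×10⁻¹⁹)(0.0667)) ≈ 0.424 m.

r ≈ 0.424 m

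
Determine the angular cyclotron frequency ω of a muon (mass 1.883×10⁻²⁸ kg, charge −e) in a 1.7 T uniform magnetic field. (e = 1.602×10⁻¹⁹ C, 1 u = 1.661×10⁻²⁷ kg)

ω = |q|B/m.
ω = (1.602×10⁻¹⁹)(1.7)/1.883×10⁻²⁸ ≈ 1.4×10⁹ rad/s.

ω ≈ 1.4×10⁹ rad/s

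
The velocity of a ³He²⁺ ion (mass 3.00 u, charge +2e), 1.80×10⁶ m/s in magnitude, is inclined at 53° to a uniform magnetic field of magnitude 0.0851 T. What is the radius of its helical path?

v⊥ = v sinθ = 1.80×10⁶·sin53° ≈ 1.438×10⁶ m/s.
r = m v⊥/(|q|B) = (4.983×10⁻²⁷)(1.438×10⁶)/((3.204×10⁻¹⁹)(0.0851)) ≈ 0.263 m.

r ≈ 0.263 m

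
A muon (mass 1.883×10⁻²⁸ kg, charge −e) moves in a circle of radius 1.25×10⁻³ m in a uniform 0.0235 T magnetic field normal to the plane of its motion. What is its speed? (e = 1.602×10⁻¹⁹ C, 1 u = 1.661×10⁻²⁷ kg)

From |q|vB = mv²/r, v = |q|Br/m.
v = (1.602×10⁻¹⁹)(0.0235)(1.25×10⁻³)/1.883×10⁻²⁸ ≈ 2.50×10⁴ m/s.

v ≈ 2.50×10⁴ m/s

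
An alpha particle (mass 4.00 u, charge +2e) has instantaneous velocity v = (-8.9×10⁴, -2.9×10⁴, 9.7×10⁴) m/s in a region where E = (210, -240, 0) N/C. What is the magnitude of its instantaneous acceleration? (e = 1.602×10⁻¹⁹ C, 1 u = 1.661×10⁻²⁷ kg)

|a| ≈ 1.54×10¹⁰ m/s²

Only an electric field acts, so F = qE = (3.204×10⁻¹⁹ C)·(210, -240, 0) = (6.73×10⁻¹⁷, -7.69×10⁻¹⁷, 0) N.
|a| = |F|/m = 1.022×10⁻¹⁶/6.644×10⁻²⁷ ≈ 1.54×10¹⁰ m/s².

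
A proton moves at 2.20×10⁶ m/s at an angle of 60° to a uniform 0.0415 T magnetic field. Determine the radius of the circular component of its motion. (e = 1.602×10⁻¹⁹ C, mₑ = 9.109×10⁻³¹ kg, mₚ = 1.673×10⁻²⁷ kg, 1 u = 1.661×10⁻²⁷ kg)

r ≈ 0.479 m

v⊥ = v sinθ = 2.20×10⁶·sin60° ≈ 1.905×10⁶ m/s.
r = m v⊥/(|q|B) = (1.673×10⁻²⁷)(1.905×10⁶)/((1.602×10⁻¹⁹)(0.0415)) ≈ 0.479 m.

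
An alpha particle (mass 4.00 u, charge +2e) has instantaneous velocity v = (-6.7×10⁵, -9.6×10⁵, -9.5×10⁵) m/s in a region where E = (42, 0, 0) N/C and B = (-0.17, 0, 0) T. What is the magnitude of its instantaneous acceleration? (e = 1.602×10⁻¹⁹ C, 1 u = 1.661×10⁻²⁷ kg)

|a| ≈ 1.11×10¹³ m/s²

v×B = (0, 1.62×10⁵, -1.63×10⁵) N/C.
E + v×B = (42.0, 1.62×10⁵, -1.63×10⁵) N/C.
F = q(E + v×B) = (3.204×10⁻¹⁹ C)·(42.0, 1.62×10⁵, -1.63×10⁵) = (1.35×10⁻¹⁷, 5.17×10⁻¹⁴, -5.23×10⁻¹⁴) N.
|a| = |F|/m = 7.356×10⁻¹⁴/6.644×10⁻²⁷ ≈ 1.11×10¹³ m/s².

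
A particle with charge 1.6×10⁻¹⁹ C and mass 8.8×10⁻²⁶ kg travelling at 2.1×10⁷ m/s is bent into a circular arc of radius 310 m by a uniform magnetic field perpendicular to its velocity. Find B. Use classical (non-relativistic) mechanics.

From |q|vB = mv²/r, B = mv/(|q|r).
B = (8.8×10⁻²⁶)(2.1×10⁷)/((1.6×10⁻¹⁹)(310)) ≈ 0.037 T.

B ≈ 0.037 T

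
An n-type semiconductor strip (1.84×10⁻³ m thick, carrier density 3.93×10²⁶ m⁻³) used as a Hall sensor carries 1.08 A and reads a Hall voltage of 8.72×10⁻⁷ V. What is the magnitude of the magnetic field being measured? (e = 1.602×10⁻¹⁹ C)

B ≈ 0.0935 T

From V_H = IB/(n e t), B = V_H n e t / I.
B = (8.72×10⁻⁷)(3.93×10²⁶)(1.602×10⁻¹⁹)(1.84×10⁻³)/1.08 ≈ 0.0935 T.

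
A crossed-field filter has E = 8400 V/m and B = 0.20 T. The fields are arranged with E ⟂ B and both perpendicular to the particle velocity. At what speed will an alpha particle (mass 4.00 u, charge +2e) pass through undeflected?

v = 4.2×10⁴ m/s

Zero net Lorentz force requires |qE| = |q v×B|, i.e. E = vB.
v = E/B = 8400/0.20 = 4.2×10⁴ m/s.
The result is independent of the particle's charge and mass.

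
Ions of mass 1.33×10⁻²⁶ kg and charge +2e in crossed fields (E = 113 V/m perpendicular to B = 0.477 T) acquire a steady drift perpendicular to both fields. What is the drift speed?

v_d ≈ 237 m/s

The steady drift has the magnetic force balancing the electric force, so v_d = E/B.
v_d = 113/0.477 = 237 m/s.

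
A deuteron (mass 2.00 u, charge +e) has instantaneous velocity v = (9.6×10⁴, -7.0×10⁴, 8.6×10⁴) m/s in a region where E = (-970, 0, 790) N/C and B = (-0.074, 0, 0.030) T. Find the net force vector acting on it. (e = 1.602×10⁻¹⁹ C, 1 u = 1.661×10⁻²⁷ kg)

v×B = (-2100, -9240, -5180) N/C.
E + v×B = (-3070, -9240, -4390) N/C.
F = q(E + v×B) = (1.602×10⁻¹⁹ C)·(-3070, -9240, -4390) = (-4.92×10⁻¹⁶, -1.48×10⁻¹⁵, -7.03×10⁻¹⁶) N.

F ≈ (-4.92×10⁻¹⁶, -1.48×10⁻¹⁵, -7.03×10⁻¹⁶) N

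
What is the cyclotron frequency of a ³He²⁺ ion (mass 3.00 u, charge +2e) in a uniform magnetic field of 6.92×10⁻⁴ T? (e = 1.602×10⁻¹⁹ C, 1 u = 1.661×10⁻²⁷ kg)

f ≈ 7080 Hz

f = |q|B/(2πm).
f = (3.204×10⁻¹⁹)(6.92×10⁻⁴)/(2π·4.983×10⁻²⁷) ≈ 7080 Hz.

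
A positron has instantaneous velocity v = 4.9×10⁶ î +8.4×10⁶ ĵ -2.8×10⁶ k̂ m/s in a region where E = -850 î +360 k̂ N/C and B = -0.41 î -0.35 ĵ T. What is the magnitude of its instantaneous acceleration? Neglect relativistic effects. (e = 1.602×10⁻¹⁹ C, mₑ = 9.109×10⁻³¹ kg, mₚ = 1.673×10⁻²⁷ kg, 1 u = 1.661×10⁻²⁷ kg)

v×B = (-9.80×10⁵, 1.15×10⁶, 1.73×10⁶) N/C.
E + v×B = (-9.81×10⁵, 1.15×10⁶, 1.73×10⁶) N/C.
F = q(E + v×B) = (1.602×10⁻¹⁹ C)·(-9.81×10⁵, 1.15×10⁶, 1.73×10⁶) = (-1.57×10⁻¹³, 1.84×10⁻¹³, 2.77×10⁻¹³) N.
|a| = |F|/m = 3.678×10⁻¹³/9.109×10⁻³¹ ≈ 4.04×10¹⁷ m/s².

|a| ≈ 4.04×10¹⁷ m/s²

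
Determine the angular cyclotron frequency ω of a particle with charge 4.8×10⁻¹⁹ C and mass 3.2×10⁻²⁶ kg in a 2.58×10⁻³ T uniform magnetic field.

ω ≈ 3.87×10⁴ rad/s

ω = |q|B/m.
ω = (4.8×10⁻¹⁹)(2.58×10⁻³)/3.2×10⁻²⁶ ≈ 3.87×10⁴ rad/s.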